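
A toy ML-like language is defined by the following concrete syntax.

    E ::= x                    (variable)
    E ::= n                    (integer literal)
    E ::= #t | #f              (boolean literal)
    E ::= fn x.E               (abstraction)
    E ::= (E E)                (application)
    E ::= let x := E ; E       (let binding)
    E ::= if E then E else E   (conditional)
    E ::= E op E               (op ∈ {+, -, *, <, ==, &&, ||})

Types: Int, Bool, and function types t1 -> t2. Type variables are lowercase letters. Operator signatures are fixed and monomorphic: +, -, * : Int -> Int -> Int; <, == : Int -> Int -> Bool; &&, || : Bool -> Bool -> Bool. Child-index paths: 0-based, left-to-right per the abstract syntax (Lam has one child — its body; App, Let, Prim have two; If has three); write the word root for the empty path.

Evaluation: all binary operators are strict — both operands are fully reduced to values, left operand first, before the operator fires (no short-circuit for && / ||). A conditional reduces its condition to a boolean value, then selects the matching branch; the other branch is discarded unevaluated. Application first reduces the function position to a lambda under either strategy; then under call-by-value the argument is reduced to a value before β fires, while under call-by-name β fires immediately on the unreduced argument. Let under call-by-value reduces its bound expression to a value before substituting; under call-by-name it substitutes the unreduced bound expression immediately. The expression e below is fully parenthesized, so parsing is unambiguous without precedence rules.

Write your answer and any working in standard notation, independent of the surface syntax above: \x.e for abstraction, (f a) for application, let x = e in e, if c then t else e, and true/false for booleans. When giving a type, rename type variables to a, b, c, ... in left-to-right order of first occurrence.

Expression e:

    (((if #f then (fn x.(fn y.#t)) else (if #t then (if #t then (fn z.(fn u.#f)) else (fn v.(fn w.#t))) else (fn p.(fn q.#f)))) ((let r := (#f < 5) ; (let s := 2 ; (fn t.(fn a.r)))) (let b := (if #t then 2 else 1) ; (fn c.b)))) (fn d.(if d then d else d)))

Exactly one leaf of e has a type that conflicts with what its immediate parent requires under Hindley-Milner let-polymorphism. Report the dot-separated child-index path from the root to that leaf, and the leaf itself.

Answer: 0.1.0.0.0 : false

Trace:
  unify Bool ~ Bool
\y._ : b -> Bool
\x._ : a -> b -> Bool
  unify Bool ~ Bool
  unify Bool ~ Bool
\u._ : d -> Bool
\z._ : c -> d -> Bool
\w._ : f -> Bool
\v._ : e -> f -> Bool
  unify c -> d -> Bool ~ e -> f -> Bool
  unify c ~ e
  unify d -> Bool ~ f -> Bool
  unify d ~ f
  unify Bool ~ Bool
\q._ : h -> Bool
\p._ : g -> h -> Bool
  unify e -> f -> Bool ~ g -> h -> Bool
  unify e ~ g
  unify f -> Bool ~ h -> Bool
  unify f ~ h
  unify Bool ~ Bool
  unify a -> b -> Bool ~ g -> h -> Bool
  unify a ~ g
  unify b -> Bool ~ h -> Bool
  unify b ~ h
  unify Bool ~ Bool
  unify Bool ~ Int
  FAIL: mismatch Bool ~ Int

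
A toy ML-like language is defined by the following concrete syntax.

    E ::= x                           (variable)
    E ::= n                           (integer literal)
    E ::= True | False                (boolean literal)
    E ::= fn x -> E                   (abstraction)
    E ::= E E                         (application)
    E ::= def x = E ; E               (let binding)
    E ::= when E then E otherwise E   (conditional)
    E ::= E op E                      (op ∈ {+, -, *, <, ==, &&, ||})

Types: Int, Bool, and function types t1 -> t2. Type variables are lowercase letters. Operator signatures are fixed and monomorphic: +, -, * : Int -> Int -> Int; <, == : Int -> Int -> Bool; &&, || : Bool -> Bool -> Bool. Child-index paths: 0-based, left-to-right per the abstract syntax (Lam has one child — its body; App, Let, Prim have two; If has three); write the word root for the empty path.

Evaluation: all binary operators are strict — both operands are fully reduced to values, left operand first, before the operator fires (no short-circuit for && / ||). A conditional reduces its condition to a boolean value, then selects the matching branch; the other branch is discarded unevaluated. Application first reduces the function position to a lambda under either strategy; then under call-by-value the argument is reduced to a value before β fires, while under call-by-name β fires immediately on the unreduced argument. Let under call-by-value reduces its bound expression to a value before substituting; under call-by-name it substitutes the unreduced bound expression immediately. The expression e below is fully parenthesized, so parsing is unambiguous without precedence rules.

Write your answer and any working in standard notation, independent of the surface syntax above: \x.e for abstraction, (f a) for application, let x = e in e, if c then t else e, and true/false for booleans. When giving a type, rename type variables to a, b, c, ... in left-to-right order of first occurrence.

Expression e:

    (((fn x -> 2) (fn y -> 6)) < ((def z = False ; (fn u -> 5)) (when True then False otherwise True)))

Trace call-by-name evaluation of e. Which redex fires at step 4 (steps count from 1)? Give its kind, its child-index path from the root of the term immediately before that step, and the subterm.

Answer: delta at root : (2 < 5)

Trace:
step 0: (((\x.2) (\y.6)) < ((let z = false in (\u.5)) (if true then false else true)))
step 1: [beta@0] (2 < ((let z = false in (\u.5)) (if true then false else true)))
step 2: [let@1.0] (2 < ((\u.5) (if true then false else true)))
step 3: [beta@1] (2 < 5)
step 4: [delta@root] true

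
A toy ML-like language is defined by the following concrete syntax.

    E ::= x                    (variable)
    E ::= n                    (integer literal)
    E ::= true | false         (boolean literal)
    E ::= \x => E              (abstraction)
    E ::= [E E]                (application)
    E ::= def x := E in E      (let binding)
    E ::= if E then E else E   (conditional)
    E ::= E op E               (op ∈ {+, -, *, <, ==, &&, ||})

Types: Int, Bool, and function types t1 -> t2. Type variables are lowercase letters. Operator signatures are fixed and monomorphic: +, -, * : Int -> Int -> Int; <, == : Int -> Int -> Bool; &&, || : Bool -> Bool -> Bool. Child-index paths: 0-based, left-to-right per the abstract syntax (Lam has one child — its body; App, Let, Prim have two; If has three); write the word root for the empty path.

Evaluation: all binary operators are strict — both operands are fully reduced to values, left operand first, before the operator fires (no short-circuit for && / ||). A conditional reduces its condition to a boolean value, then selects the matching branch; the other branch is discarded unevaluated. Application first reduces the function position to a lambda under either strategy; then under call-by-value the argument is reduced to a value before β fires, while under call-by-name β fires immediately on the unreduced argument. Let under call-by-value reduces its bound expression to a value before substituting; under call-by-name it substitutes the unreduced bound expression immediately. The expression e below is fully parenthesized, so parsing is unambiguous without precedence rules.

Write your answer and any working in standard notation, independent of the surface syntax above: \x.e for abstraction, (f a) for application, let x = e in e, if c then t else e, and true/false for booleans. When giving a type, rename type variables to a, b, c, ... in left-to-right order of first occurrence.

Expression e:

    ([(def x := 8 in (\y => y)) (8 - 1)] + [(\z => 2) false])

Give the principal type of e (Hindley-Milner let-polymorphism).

Working:
let x : Int
y : a
\y._ : a -> a
  unify Int ~ Int
  unify Int ~ Int
  unify a -> a ~ Int -> b
  unify a ~ Int
  unify Int ~ b
_ _ : Int
  unify Int ~ Int
\z._ : c -> Int
  unify c -> Int ~ Bool -> d
  unify c ~ Bool
  unify Int ~ d
_ _ : Int
  unify Int ~ Int

Answer: Int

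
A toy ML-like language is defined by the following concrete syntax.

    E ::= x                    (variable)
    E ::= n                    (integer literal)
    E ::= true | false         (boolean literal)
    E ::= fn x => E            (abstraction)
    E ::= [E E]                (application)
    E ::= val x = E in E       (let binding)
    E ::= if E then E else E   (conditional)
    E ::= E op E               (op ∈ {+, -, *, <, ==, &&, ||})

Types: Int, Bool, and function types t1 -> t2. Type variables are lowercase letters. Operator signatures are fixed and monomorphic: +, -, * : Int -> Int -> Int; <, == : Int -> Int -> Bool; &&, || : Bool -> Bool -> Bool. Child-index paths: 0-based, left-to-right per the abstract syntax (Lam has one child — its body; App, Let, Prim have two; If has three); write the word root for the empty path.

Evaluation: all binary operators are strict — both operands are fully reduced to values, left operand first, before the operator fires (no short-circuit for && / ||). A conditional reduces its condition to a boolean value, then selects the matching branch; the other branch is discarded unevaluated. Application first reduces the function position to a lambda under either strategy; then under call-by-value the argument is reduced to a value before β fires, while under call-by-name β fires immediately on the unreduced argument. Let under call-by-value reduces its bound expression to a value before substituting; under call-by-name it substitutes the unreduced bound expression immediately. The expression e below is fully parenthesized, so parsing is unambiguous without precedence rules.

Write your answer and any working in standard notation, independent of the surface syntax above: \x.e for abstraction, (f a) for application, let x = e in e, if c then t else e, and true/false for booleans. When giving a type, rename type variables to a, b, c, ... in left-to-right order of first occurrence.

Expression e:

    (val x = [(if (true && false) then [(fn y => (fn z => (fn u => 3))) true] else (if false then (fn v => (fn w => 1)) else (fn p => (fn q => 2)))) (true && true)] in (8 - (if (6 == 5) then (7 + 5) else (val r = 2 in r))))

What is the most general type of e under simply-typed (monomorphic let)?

Working:
  unify Bool ~ Bool
  unify Bool ~ Bool
  unify Bool ~ Bool
\u._ : c -> Int
\z._ : b -> c -> Int
\y._ : a -> b -> c -> Int
  unify a -> b -> c -> Int ~ Bool -> d
  unify a ~ Bool
  unify b -> c -> Int ~ d
_ _ : b -> c -> Int
  unify Bool ~ Bool
\w._ : f -> Int
\v._ : e -> f -> Int
\q._ : h -> Int
\p._ : g -> h -> Int
  unify e -> f -> Int ~ g -> h -> Int
  unify e ~ g
  unify f -> Int ~ h -> Int
  unify f ~ h
  unify Int ~ Int
  unify b -> c -> Int ~ g -> h -> Int
  unify b ~ g
  unify c -> Int ~ h -> Int
  unify c ~ h
  unify Int ~ Int
  unify Bool ~ Bool
  unify Bool ~ Bool
  unify g -> h -> Int ~ Bool -> i
  unify g ~ Bool
  unify h -> Int ~ i
_ _ : h -> Int
let x : h -> Int
  unify Int ~ Int
  unify Int ~ Int
  unify Int ~ Int
  unify Bool ~ Bool
  unify Int ~ Int
  unify Int ~ Int
let r : Int
r : Int
  unify Int ~ Int
  unify Int ~ Int

Answer: Int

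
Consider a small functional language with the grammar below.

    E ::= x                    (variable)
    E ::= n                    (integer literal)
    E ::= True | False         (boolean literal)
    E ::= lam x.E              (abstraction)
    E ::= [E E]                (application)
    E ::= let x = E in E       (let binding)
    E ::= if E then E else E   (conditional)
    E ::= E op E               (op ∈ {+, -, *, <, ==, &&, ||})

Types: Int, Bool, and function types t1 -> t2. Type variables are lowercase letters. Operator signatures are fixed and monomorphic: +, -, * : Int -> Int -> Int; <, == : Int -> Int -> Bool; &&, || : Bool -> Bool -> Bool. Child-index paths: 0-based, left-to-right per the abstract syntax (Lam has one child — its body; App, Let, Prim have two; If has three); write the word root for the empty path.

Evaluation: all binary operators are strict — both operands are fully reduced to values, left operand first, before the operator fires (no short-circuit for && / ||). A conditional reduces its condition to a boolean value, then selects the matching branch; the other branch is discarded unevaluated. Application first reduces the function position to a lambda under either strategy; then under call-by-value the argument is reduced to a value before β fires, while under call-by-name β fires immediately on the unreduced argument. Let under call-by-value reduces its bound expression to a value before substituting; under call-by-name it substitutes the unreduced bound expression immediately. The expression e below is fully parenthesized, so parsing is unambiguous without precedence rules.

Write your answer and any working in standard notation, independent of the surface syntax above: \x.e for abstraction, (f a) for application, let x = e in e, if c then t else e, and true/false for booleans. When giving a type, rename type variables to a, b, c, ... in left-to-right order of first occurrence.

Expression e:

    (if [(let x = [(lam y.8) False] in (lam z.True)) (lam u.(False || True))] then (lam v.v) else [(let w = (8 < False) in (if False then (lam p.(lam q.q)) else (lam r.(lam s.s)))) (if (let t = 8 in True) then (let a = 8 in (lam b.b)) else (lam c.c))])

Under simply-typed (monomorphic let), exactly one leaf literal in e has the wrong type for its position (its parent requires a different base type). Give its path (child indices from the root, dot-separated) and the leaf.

Answer: 2.0.0.1 : false

Trace:
\y._ : a -> Int
  unify a -> Int ~ Bool -> b
  unify a ~ Bool
  unify Int ~ b
_ _ : Int
let x : Int
\z._ : c -> Bool
  unify Bool ~ Bool
  unify Bool ~ Bool
\u._ : d -> Bool
  unify c -> Bool ~ (d -> Bool) -> e
  unify c ~ d -> Bool
  unify Bool ~ e
_ _ : Bool
  unify Bool ~ Bool
v : f
\v._ : f -> f
  unify Int ~ Int
  unify Bool ~ Int
  FAIL: mismatch Bool ~ Int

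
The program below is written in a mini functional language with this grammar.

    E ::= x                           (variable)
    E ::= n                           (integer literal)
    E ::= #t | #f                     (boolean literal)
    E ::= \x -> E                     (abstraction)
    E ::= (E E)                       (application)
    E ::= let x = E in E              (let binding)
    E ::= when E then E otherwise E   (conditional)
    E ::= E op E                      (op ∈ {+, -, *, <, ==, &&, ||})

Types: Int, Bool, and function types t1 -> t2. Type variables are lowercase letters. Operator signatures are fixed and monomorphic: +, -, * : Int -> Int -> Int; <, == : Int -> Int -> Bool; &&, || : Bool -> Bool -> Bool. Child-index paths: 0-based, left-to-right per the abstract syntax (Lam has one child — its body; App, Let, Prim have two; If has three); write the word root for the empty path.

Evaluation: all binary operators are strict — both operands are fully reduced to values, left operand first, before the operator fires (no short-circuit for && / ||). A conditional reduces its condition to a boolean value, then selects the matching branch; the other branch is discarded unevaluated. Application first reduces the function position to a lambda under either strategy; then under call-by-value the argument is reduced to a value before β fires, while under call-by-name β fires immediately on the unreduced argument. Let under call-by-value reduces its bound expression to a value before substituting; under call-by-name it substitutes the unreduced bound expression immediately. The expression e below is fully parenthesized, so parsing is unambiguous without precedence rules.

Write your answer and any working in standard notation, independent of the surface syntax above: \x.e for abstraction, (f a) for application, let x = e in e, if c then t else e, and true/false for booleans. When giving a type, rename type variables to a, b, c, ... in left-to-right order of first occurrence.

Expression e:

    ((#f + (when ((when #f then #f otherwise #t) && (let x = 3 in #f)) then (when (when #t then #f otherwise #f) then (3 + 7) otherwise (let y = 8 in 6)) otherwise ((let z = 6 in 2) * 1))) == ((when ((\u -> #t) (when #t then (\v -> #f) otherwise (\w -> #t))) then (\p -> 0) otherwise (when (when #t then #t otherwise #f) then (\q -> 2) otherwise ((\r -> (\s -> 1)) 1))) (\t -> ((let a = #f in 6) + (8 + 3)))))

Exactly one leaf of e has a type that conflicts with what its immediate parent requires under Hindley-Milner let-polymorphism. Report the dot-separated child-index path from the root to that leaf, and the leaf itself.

Answer: 0.0 : false

Working:
  unify Bool ~ Int
  FAIL: mismatch Bool ~ Int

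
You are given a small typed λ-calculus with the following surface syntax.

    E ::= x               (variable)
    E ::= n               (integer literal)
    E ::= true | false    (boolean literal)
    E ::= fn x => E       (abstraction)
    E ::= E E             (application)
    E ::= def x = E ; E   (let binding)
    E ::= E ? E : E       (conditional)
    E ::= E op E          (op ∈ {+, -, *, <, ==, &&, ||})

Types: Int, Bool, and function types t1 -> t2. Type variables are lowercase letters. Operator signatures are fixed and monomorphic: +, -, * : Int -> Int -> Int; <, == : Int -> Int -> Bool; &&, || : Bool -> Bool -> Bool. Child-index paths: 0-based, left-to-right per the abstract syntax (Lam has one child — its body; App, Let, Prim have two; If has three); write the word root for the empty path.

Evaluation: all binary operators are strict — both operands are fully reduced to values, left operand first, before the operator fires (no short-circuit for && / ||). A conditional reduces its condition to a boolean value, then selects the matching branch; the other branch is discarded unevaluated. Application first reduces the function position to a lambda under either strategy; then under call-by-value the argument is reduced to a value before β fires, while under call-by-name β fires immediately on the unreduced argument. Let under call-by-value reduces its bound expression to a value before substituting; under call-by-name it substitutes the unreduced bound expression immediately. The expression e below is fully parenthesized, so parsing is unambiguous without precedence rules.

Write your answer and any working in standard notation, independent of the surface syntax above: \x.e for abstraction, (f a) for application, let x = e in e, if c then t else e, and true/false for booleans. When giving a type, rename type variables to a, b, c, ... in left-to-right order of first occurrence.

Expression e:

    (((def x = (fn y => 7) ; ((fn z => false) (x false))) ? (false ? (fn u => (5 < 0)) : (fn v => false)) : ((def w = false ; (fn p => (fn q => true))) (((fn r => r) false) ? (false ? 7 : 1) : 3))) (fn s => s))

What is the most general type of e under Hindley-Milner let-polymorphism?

Working:
\y._ : a -> Int
let x : forall. a -> Int
\z._ : b -> Bool
x : c -> Int
  unify c -> Int ~ Bool -> d
  unify c ~ Bool
  unify Int ~ d
_ _ : Int
  unify b -> Bool ~ Int -> e
  unify b ~ Int
  unify Bool ~ e
_ _ : Bool
  unify Bool ~ Bool
  unify Bool ~ Bool
  unify Int ~ Int
  unify Int ~ Int
\u._ : f -> Bool
\v._ : g -> Bool
  unify f -> Bool ~ g -> Bool
  unify f ~ g
  unify Bool ~ Bool
let w : Bool
\q._ : i -> Bool
\p._ : h -> i -> Bool
r : j
\r._ : j -> j
  unify j -> j ~ Bool -> k
  unify j ~ Bool
  unify Bool ~ k
_ _ : Bool
  unify Bool ~ Bool
  unify Bool ~ Bool
  unify Int ~ Int
  unify Int ~ Int
  unify h -> i -> Bool ~ Int -> l
  unify h ~ Int
  unify i -> Bool ~ l
_ _ : i -> Bool
  unify g -> Bool ~ i -> Bool
  unify g ~ i
  unify Bool ~ Bool
s : m
\s._ : m -> m
  unify i -> Bool ~ (m -> m) -> n
  unify i ~ m -> m
  unify Bool ~ n
_ _ : Bool

Answer: Bool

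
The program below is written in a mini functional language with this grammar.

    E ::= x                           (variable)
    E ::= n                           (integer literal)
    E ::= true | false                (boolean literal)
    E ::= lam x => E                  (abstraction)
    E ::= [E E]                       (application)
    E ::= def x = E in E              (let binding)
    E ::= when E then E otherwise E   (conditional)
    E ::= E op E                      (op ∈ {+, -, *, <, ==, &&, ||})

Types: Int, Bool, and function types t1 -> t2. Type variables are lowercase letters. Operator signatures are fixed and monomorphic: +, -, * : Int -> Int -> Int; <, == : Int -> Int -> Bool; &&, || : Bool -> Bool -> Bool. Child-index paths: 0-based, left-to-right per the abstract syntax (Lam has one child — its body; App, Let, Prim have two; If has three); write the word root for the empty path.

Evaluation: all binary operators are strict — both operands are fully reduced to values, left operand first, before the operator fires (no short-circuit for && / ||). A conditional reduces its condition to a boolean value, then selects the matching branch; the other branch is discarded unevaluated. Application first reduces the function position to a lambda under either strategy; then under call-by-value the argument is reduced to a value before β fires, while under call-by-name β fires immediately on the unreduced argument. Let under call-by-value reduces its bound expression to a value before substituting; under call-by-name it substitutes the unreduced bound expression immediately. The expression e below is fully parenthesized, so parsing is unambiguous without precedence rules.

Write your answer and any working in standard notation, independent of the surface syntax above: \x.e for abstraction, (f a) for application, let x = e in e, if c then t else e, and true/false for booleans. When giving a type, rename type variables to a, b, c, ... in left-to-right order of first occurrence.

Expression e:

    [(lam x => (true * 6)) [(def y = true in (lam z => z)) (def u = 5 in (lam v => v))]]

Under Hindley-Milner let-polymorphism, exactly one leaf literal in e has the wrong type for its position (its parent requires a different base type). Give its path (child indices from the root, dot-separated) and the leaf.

Answer: 0.0.0 : true

Working:
  unify Bool ~ Int
  FAIL: mismatch Bool ~ Int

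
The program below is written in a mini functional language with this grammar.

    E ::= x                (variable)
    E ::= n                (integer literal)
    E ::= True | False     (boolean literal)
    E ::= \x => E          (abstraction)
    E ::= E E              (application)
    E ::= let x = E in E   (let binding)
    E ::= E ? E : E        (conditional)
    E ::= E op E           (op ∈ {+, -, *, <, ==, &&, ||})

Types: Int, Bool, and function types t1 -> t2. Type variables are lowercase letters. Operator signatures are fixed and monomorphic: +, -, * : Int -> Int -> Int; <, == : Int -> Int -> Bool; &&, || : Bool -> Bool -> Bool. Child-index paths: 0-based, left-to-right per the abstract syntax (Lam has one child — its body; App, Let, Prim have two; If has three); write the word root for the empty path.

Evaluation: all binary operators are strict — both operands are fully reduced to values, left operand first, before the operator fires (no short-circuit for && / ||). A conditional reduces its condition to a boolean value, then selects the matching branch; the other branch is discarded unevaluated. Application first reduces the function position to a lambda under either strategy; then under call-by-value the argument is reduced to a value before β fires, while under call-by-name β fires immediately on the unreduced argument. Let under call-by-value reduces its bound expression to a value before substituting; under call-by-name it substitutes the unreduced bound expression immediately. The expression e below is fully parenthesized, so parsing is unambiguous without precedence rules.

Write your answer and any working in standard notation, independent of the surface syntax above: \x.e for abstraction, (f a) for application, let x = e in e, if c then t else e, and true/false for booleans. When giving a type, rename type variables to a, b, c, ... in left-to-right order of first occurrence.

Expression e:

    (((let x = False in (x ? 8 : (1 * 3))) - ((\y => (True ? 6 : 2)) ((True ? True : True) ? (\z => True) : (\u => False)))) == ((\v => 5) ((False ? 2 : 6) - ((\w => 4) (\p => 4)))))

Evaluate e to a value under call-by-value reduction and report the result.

Derivation:
step 0: (((let x = false in (if x then 8 else (1 * 3))) - ((\y.(if true then 6 else 2)) (if (if true then true else true) then (\z.true) else (\u.false)))) == ((\v.5) ((if false then 2 else 6) - ((\w.4) (\p.4)))))
step 1: [let@0.0] (((if false then 8 else (1 * 3)) - ((\y.(if true then 6 else 2)) (if (if true then true else true) then (\z.true) else (\u.false)))) == ((\v.5) ((if false then 2 else 6) - ((\w.4) (\p.4)))))
step 2: [if@0.0] (((1 * 3) - ((\y.(if true then 6 else 2)) (if (if true then true else true) then (\z.true) else (\u.false)))) == ((\v.5) ((if false then 2 else 6) - ((\w.4) (\p.4)))))
step 3: [delta@0.0] ((3 - ((\y.(if true then 6 else 2)) (if (if true then true else true) then (\z.true) else (\u.false)))) == ((\v.5) ((if false then 2 else 6) - ((\w.4) (\p.4)))))
step 4: [if@0.1.1.0] ((3 - ((\y.(if true then 6 else 2)) (if true then (\z.true) else (\u.false)))) == ((\v.5) ((if false then 2 else 6) - ((\w.4) (\p.4)))))
step 5: [if@0.1.1] ((3 - ((\y.(if true then 6 else 2)) (\z.true))) == ((\v.5) ((if false then 2 else 6) - ((\w.4) (\p.4)))))
step 6: [beta@0.1] ((3 - (if true then 6 else 2)) == ((\v.5) ((if false then 2 else 6) - ((\w.4) (\p.4)))))
step 7: [if@0.1] ((3 - 6) == ((\v.5) ((if false then 2 else 6) - ((\w.4) (\p.4)))))
step 8: [delta@0] (-3 == ((\v.5) ((if false then 2 else 6) - ((\w.4) (\p.4)))))
step 9: [if@1.1.0] (-3 == ((\v.5) (6 - ((\w.4) (\p.4)))))
step 10: [beta@1.1.1] (-3 == ((\v.5) (6 - 4)))
step 11: [delta@1.1] (-3 == ((\v.5) 2))
step 12: [beta@1] (-3 == 5)
step 13: [delta@root] false

Answer: false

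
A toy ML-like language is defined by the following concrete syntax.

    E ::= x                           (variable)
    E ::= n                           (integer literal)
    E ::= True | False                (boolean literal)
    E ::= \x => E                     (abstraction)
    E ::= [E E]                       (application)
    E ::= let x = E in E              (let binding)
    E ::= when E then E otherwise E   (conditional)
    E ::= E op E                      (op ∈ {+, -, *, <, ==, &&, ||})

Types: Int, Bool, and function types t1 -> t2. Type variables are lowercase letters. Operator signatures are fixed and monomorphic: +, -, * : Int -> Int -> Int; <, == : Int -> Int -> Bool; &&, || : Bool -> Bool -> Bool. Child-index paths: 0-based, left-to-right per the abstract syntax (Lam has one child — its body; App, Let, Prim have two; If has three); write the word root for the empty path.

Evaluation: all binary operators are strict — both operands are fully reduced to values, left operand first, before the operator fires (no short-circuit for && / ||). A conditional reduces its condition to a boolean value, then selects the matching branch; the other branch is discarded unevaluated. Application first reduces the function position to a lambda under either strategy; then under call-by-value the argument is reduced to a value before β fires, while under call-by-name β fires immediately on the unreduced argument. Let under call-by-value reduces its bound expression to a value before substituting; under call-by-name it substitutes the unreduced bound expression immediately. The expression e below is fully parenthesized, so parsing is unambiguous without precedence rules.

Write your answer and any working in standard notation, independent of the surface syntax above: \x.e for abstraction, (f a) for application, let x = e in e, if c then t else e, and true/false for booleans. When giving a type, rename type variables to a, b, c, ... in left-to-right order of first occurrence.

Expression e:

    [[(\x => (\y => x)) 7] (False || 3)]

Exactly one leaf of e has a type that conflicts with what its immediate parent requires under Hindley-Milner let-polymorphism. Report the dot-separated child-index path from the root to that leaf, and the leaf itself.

Derivation:
x : a
\y._ : b -> a
\x._ : a -> b -> a
  unify a -> b -> a ~ Int -> c
  unify a ~ Int
  unify b -> Int ~ c
_ _ : b -> Int
  unify Bool ~ Bool
  unify Int ~ Bool
  FAIL: mismatch Int ~ Bool

Answer: 1.1 : 3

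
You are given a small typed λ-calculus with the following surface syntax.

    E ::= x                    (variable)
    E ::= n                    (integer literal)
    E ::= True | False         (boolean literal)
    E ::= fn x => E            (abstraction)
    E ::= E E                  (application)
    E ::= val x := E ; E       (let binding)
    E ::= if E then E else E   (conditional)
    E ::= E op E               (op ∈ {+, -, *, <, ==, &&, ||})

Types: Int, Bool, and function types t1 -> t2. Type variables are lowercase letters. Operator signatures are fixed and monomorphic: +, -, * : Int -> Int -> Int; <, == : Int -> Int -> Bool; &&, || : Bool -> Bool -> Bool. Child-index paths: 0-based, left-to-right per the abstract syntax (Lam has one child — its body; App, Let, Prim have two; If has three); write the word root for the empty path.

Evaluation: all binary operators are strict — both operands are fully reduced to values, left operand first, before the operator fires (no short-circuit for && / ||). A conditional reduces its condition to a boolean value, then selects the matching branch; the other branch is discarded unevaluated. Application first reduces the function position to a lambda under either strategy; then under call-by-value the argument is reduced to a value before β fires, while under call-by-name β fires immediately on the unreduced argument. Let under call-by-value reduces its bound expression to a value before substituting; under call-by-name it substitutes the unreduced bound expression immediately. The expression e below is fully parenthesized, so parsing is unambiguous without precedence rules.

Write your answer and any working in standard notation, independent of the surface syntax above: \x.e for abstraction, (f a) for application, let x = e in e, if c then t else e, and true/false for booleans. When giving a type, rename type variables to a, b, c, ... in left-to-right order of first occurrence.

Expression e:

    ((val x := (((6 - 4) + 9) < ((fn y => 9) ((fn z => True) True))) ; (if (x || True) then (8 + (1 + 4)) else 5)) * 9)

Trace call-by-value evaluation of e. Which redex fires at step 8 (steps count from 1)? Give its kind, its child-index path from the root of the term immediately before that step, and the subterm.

Working:
step 0: ((let x = (((6 - 4) + 9) < ((\y.9) ((\z.true) true))) in (if (x || true) then (8 + (1 + 4)) else 5)) * 9)
step 1: [delta@0.0.0.0] ((let x = ((2 + 9) < ((\y.9) ((\z.true) true))) in (if (x || true) then (8 + (1 + 4)) else 5)) * 9)
step 2: [delta@0.0.0] ((let x = (11 < ((\y.9) ((\z.true) true))) in (if (x || true) then (8 + (1 + 4)) else 5)) * 9)
step 3: [beta@0.0.1.1] ((let x = (11 < ((\y.9) true)) in (if (x || true) then (8 + (1 + 4)) else 5)) * 9)
step 4: [beta@0.0.1] ((let x = (11 < 9) in (if (x || true) then (8 + (1 + 4)) else 5)) * 9)
step 5: [delta@0.0] ((let x = false in (if (x || true) then (8 + (1 + 4)) else 5)) * 9)
step 6: [let@0] ((if (false || true) then (8 + (1 + 4)) else 5) * 9)
step 7: [delta@0.0] ((if true then (8 + (1 + 4)) else 5) * 9)
step 8: [if@0] ((8 + (1 + 4)) * 9)

Answer: if at 0 : (if true then (8 + (1 + 4)) else 5)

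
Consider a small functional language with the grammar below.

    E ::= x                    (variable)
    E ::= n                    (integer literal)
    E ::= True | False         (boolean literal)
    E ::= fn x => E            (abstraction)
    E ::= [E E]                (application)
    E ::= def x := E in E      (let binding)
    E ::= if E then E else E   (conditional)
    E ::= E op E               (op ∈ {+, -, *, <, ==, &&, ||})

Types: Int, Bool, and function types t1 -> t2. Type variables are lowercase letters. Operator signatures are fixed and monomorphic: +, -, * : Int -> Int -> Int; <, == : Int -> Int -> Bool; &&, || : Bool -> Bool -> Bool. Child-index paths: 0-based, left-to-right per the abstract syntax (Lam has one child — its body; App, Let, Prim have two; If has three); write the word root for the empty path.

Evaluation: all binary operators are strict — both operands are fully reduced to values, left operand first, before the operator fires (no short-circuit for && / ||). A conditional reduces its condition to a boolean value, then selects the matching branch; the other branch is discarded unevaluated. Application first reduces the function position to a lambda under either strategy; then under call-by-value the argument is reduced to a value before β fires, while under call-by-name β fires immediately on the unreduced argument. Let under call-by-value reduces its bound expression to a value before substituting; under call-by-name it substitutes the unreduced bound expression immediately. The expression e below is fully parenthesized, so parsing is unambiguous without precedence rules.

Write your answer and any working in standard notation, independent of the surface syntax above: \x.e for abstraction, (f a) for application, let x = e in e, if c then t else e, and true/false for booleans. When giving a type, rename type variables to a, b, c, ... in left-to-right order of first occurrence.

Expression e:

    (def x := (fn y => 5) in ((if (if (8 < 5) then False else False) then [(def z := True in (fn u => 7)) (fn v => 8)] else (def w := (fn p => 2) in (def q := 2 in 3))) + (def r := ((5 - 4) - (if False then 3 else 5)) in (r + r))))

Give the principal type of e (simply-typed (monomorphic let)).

Answer: Int

Derivation:
\y._ : a -> Int
let x : a -> Int
  unify Int ~ Int
  unify Int ~ Int
  unify Bool ~ Bool
  unify Bool ~ Bool
  unify Bool ~ Bool
let z : Bool
\u._ : b -> Int
\v._ : c -> Int
  unify b -> Int ~ (c -> Int) -> d
  unify b ~ c -> Int
  unify Int ~ d
_ _ : Int
\p._ : e -> Int
let w : e -> Int
let q : Int
  unify Int ~ Int
  unify Int ~ Int
  unify Int ~ Int
  unify Int ~ Int
  unify Int ~ Int
  unify Bool ~ Bool
  unify Int ~ Int
  unify Int ~ Int
let r : Int
r : Int
  unify Int ~ Int
r : Int
  unify Int ~ Int
  unify Int ~ Int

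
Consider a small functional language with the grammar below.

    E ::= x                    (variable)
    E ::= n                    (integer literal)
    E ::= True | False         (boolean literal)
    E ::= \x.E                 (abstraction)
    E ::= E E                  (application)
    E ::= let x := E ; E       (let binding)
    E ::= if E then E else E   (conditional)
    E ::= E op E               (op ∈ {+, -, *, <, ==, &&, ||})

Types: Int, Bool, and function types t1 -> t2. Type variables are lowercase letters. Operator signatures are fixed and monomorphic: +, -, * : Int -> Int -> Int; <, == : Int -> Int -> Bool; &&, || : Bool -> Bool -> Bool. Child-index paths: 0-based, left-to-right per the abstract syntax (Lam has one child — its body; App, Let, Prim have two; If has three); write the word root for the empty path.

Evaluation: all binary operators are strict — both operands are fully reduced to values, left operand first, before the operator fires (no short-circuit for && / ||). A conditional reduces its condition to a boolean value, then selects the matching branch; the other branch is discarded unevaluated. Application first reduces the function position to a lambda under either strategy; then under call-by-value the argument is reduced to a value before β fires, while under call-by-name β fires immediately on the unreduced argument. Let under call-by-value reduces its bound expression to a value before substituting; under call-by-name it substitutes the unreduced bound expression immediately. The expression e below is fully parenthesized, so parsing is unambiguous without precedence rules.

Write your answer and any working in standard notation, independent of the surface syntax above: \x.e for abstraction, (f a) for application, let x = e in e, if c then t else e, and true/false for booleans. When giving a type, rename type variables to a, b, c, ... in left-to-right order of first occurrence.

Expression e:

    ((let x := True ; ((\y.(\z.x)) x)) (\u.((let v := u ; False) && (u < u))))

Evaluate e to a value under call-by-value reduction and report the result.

Answer: true

Trace:
step 0: ((let x = true in ((\y.(\z.x)) x)) (\u.((let v = u in false) && (u < u))))
step 1: [let@0] (((\y.(\z.true)) true) (\u.((let v = u in false) && (u < u))))
step 2: [beta@0] ((\z.true) (\u.((let v = u in false) && (u < u))))
step 3: [beta@root] true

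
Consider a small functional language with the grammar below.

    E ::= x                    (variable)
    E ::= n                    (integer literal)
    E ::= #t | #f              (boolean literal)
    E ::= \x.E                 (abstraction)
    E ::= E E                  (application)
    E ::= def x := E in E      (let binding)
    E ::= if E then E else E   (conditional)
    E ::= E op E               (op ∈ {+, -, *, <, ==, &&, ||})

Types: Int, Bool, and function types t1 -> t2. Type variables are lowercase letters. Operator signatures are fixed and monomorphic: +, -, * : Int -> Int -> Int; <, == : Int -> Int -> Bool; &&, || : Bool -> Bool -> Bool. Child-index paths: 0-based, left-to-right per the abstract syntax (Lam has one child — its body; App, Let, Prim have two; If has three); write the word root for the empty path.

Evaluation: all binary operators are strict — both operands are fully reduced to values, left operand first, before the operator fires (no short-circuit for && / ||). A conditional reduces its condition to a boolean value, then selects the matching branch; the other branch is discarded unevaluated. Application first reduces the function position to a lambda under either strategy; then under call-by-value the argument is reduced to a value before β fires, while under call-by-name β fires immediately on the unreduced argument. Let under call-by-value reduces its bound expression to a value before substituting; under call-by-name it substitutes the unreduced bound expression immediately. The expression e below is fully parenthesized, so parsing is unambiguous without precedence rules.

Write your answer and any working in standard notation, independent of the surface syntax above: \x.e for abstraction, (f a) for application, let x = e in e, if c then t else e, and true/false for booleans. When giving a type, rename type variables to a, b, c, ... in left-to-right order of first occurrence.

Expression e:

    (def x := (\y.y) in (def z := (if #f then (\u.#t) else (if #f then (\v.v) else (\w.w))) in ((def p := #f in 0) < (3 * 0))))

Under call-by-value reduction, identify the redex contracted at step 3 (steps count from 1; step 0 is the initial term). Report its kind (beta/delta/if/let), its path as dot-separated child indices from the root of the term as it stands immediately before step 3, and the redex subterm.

Answer: if at 0 : (if false then (\v.v) else (\w.w))

Working:
step 0: (let x = (\y.y) in (let z = (if false then (\u.true) else (if false then (\v.v) else (\w.w))) in ((let p = false in 0) < (3 * 0))))
step 1: [let@root] (let z = (if false then (\u.true) else (if false then (\v.v) else (\w.w))) in ((let p = false in 0) < (3 * 0)))
step 2: [if@0] (let z = (if false then (\v.v) else (\w.w)) in ((let p = false in 0) < (3 * 0)))
step 3: [if@0] (let z = (\w.w) in ((let p = false in 0) < (3 * 0)))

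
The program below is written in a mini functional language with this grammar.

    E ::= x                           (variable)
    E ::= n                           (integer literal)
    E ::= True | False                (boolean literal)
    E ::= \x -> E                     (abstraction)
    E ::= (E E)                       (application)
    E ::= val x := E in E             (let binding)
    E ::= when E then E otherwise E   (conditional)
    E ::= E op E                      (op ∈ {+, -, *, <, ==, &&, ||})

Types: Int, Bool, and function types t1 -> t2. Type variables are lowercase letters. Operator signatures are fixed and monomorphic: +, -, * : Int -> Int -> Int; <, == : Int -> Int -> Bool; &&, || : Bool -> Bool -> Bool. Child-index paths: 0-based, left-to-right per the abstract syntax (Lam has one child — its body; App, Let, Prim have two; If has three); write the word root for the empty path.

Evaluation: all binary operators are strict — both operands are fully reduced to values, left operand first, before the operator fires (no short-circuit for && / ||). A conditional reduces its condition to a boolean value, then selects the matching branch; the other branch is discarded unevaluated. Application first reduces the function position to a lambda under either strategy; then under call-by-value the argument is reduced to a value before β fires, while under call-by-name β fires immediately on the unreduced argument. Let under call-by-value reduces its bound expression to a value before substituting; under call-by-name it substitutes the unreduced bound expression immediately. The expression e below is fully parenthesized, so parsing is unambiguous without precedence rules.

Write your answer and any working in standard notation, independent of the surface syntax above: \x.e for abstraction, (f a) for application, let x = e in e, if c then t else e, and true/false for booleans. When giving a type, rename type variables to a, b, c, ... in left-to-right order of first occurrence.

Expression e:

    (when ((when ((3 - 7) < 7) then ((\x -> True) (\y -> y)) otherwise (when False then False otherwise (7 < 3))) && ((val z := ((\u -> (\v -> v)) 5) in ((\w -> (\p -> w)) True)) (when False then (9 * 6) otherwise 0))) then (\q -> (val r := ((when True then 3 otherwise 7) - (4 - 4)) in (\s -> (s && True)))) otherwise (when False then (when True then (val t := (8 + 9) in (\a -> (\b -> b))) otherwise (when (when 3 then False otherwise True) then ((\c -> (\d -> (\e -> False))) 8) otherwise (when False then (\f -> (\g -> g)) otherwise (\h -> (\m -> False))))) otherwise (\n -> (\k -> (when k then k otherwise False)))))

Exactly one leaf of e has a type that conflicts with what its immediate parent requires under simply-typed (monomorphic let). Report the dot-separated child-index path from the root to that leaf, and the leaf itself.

Derivation:
  unify Int ~ Int
  unify Int ~ Int
  unify Int ~ Int
  unify Int ~ Int
  unify Bool ~ Bool
\x._ : a -> Bool
y : b
\y._ : b -> b
  unify a -> Bool ~ (b -> b) -> c
  unify a ~ b -> b
  unify Bool ~ c
_ _ : Bool
  unify Bool ~ Bool
  unify Int ~ Int
  unify Int ~ Int
  unify Bool ~ Bool
  unify Bool ~ Bool
  unify Bool ~ Bool
v : e
\v._ : e -> e
\u._ : d -> e -> e
  unify d -> e -> e ~ Int -> f
  unify d ~ Int
  unify e -> e ~ f
_ _ : e -> e
let z : e -> e
w : g
\p._ : h -> g
\w._ : g -> h -> g
  unify g -> h -> g ~ Bool -> i
  unify g ~ Bool
  unify h -> Bool ~ i
_ _ : h -> Bool
  unify Bool ~ Bool
  unify Int ~ Int
  unify Int ~ Int
  unify Int ~ Int
  unify h -> Bool ~ Int -> j
  unify h ~ Int
  unify Bool ~ j
_ _ : Bool
  unify Bool ~ Bool
  unify Bool ~ Bool
  unify Bool ~ Bool
  unify Int ~ Int
  unify Int ~ Int
  unify Int ~ Int
  unify Int ~ Int
  unify Int ~ Int
let r : Int
s : l
  unify l ~ Bool
  unify Bool ~ Bool
\s._ : Bool -> Bool
\q._ : k -> Bool -> Bool
  unify Bool ~ Bool
  unify Bool ~ Bool
  unify Int ~ Int
  unify Int ~ Int
let t : Int
b : n
\b._ : n -> n
\a._ : m -> n -> n
  unify Int ~ Bool
  FAIL: mismatch Int ~ Bool

Answer: 2.1.2.0.0 : 3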